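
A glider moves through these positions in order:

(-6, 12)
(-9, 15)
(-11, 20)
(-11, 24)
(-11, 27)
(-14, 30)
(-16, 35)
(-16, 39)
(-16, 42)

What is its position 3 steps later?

Differencing gives (-3, +3), (-2, +5), (+0, +4), (+0, +3), (-3, +3), (-2, +5), (+0, +4), (+0, +3). This is the pattern (-3, +3), (-2, +5), (+0, +4), (+0, +3) repeated.
step 9: apply (-3, +3) → (-19, 45)
step 10: apply (-2, +5) → (-21, 50)
step 11: apply (+0, +4) → (-21, 54)

(-21, 54)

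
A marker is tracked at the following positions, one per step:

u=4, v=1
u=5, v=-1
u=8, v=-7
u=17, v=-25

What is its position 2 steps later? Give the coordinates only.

The jumps are (+1, -2), (+3, -6), (+9, -18) — a geometric progression with ratio 3.
step 4: u=17, v=-25 + (+27, -54) → u=44, v=-79
step 5: u=44, v=-79 + (+81, -162) → u=125, v=-241

u=125, v=-241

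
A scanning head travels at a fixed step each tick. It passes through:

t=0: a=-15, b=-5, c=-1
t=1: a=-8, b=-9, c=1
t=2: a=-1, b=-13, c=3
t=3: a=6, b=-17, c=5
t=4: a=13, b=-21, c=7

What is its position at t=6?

a=27, b=-29, c=11

Each step adds (+7,-4,+2) to the position.
step 5: a=13, b=-21, c=7 + (+7,-4,+2) → a=20, b=-25, c=9
step 6: a=20, b=-25, c=9 + (+7,-4,+2) → a=27, b=-29, c=11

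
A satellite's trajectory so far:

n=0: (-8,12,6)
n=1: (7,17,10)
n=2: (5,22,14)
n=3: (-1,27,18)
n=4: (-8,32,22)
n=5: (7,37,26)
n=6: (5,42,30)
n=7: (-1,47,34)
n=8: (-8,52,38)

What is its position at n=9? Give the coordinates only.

The first coordinate repeats the cycle [-8, 7, 5, -1] with period 4; step 9 mod 4 = 1, giving 7.
The second coordinate changes by +5 each step, so at step 9 it is 12 + 9·(5) = 57.
The third coordinate changes by +4 each step, so at step 9 it is 6 + 9·(4) = 42.

(7,57,42)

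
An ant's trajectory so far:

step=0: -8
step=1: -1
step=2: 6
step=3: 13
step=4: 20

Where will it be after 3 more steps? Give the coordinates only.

The position changes by +7 every step.
step 5: 20 + 7 → 27
step 6: 27 + 7 → 34
step 7: 34 + 7 → 41

41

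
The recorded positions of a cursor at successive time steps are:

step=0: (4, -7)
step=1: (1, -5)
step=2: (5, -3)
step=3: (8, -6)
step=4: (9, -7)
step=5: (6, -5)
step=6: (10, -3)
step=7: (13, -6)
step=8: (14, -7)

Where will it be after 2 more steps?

(15, -3)

Differencing gives (-3, +2), (+4, +2), (+3, -3), (+1, -1), (-3, +2), (+4, +2), (+3, -3), (+1, -1). This is the pattern (-3, +2), (+4, +2), (+3, -3), (+1, -1) repeated.
step 9: apply (-3, +2) → (11, -5)
step 10: apply (+4, +2) → (15, -3)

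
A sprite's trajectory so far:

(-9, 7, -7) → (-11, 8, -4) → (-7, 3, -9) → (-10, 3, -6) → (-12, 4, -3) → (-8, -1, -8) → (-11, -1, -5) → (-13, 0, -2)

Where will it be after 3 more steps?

(-14, -4, -1)

The moves between consecutive positions are (-2, +1, +3), (+4, -5, -5), (-3, +0, +3), (-2, +1, +3), (+4, -5, -5), (-3, +0, +3), (-2, +1, +3); they repeat the 3-cycle [(-2, +1, +3), (+4, -5, -5), (-3, +0, +3)].
step 8: apply (+4, -5, -5) → (-9, -5, -7)
step 9: apply (-3, +0, +3) → (-12, -5, -4)
step 10: apply (-2, +1, +3) → (-14, -4, -1)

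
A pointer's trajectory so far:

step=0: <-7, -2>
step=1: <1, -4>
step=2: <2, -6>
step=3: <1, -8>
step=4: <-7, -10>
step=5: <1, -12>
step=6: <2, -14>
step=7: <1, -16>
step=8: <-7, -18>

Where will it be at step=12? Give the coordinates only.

First: cycles through -7, 1, 2, 1 every 4 steps. Step 12 lands at position 0 of the cycle → -7.
Second: linear, -2 per step → -26 at step 12.

<-7, -26>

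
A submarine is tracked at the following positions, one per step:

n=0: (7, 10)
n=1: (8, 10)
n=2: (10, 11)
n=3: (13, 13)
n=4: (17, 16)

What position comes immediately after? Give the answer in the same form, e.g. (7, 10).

(22, 20)

Successive displacements: (+1, +0), (+2, +1), (+3, +2), (+4, +3) — each changes by (+1, +1).
step 5: (17, 16) + (+5, +4) → (22, 20)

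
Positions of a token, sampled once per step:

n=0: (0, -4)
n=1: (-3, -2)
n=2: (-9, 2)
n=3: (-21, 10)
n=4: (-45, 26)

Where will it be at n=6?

(-189, 122)

Step-to-step displacements: (-3, +2), (-6, +4), (-12, +8), (-24, +16); each is 2× the previous.
step 5: (-45, 26) + (-48, +32) → (-93, 58)
step 6: (-93, 58) + (-96, +64) → (-189, 122)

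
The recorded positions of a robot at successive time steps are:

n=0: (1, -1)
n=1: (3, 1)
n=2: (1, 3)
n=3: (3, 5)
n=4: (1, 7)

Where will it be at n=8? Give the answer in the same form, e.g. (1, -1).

The first coordinate repeats the cycle [1, 3] with period 2; step 8 mod 2 = 0, giving 1.
The second coordinate changes by +2 each step, so at step 8 it is -1 + 8·(2) = 15.

(1, 15)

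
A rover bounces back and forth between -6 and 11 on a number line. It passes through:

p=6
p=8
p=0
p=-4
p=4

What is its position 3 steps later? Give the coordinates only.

The value reflects between -6 and 11, moving 8 per step.
  step 5: 4 → 10
  step 6: 10 → 2
  step 7: 2 → -6

p=-6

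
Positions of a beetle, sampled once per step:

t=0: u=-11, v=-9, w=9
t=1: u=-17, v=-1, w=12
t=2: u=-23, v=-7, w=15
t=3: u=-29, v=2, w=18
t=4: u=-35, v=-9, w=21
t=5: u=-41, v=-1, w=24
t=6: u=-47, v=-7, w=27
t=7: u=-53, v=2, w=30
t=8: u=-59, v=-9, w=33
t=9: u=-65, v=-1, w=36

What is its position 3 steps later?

The u coordinate changes by -6 each step, so at step 12 it is -11 + 12·(-6) = -83.
The v coordinate repeats the cycle [-9, -1, -7, 2] with period 4; step 12 mod 4 = 0, giving -9.
The w coordinate changes by +3 each step, so at step 12 it is 9 + 12·(3) = 45.

u=-83, v=-9, w=45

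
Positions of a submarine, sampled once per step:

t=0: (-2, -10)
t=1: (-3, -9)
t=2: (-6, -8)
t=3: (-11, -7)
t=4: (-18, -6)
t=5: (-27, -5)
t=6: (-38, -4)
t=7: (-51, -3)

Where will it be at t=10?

(-102, 0)

Successive displacements: (-1, +1), (-3, +1), (-5, +1), (-7, +1), (-9, +1), (-11, +1), (-13, +1) — each changes by (-2, +0).
step 8: (-51, -3) + (-15, +1) → (-66, -2)
step 9: (-66, -2) + (-17, +1) → (-83, -1)
step 10: (-83, -1) + (-19, +1) → (-102, 0)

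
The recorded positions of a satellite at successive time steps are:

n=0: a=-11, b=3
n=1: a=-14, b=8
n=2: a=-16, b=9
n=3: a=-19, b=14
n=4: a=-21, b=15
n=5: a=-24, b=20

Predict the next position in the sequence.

The moves between consecutive positions are (-3, +5), (-2, +1), (-3, +5), (-2, +1), (-3, +5); they repeat the 2-cycle [(-3, +5), (-2, +1)].
step 6: apply (-2, +1) → a=-26, b=21

a=-26, b=21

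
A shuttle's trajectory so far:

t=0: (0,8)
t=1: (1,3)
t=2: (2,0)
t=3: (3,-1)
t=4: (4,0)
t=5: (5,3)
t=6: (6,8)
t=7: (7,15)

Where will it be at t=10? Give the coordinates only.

(10,48)

First differences are (+1,-5), (+1,-3), (+1,-1), (+1,+1), (+1,+3), (+1,+5), (+1,+7); their common second difference is (+0,+2) (constant acceleration).
step 8: (7,15) + (+1,+9) → (8,24)
step 9: (8,24) + (+1,+11) → (9,35)
step 10: (9,35) + (+1,+13) → (10,48)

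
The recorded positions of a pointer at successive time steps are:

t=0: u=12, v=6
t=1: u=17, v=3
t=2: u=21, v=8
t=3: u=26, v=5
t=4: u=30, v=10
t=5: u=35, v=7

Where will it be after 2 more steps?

Step-to-step displacements: (+5, -3), (+4, +5), (+5, -3), (+4, +5), (+5, -3) — a repeating cycle of length 2.
step 6: apply (+4, +5) → u=39, v=12
step 7: apply (+5, -3) → u=44, v=9

u=44, v=9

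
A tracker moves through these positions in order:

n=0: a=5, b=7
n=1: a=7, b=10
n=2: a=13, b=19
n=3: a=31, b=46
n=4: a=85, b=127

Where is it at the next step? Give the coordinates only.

a=247, b=370

Consecutive displacements (+2, +3), (+6, +9), (+18, +27), (+54, +81) scale by a factor of 3 each step.
step 5: a=85, b=127 + (+162, +243) → a=247, b=370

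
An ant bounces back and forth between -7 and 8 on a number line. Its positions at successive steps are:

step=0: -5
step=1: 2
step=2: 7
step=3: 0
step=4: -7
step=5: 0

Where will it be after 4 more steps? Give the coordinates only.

-2

The value reflects between -7 and 8, moving 7 per step.
  step 6: 0 → 7
  step 7: 7 → 2
  step 8: 2 → -5
  step 9: -5 → -2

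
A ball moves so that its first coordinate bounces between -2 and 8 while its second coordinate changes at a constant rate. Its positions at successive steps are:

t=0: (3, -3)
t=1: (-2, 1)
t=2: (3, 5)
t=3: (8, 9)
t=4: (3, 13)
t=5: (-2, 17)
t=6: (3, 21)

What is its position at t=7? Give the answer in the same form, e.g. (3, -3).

(8, 25)

The first coordinate reflects between -2 and 8, moving 5 per step.
  step 7: 3 → 8
The second coordinate changes by +4 each step: at step 7 it is 25.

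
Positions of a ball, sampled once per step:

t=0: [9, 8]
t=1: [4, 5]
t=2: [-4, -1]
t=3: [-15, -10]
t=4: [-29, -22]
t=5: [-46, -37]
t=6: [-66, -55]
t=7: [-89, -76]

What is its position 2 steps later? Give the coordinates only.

Successive displacements: [-5, -3], [-8, -6], [-11, -9], [-14, -12], [-17, -15], [-20, -18], [-23, -21] — each changes by [-3, -3].
step 8: [-89, -76] + [-26, -24] → [-115, -100]
step 9: [-115, -100] + [-29, -27] → [-144, -127]

[-144, -127]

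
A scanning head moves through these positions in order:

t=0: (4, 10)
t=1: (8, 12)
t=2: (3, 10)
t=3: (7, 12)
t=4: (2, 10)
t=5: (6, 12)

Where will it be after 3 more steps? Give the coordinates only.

(0, 10)

Step-to-step displacements: (+4, +2), (-5, -2), (+4, +2), (-5, -2), (+4, +2) — a repeating cycle of length 2.
step 6: apply (-5, -2) → (1, 10)
step 7: apply (+4, +2) → (5, 12)
step 8: apply (-5, -2) → (0, 10)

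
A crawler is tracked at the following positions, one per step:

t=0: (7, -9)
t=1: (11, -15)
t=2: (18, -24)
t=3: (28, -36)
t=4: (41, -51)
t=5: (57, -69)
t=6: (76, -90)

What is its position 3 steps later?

First differences are (+4, -6), (+7, -9), (+10, -12), (+13, -15), (+16, -18), (+19, -21); their common second difference is (+3, -3) (constant acceleration).
step 7: (76, -90) + (+22, -24) → (98, -114)
step 8: (98, -114) + (+25, -27) → (123, -141)
step 9: (123, -141) + (+28, -30) → (151, -171)

(151, -171)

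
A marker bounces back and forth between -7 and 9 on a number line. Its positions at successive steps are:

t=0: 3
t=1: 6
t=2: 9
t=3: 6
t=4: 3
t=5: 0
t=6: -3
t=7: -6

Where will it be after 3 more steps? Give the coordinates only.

The value reflects between -7 and 9, moving 3 per step.
  step 8: -6 → -5
  step 9: -5 → -2
  step 10: -2 → 1

1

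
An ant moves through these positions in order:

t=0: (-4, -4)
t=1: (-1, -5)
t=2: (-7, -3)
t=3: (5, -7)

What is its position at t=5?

Step-to-step displacements: (+3, -1), (-6, +2), (+12, -4); each is -2× the previous.
step 4: (5, -7) + (-24, +8) → (-19, 1)
step 5: (-19, 1) + (+48, -16) → (29, -15)

(29, -15)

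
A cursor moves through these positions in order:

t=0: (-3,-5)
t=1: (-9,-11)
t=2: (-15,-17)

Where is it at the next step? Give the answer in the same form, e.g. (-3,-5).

(-21,-23)

Each step adds (-6,-6) to the position.
step 3: (-15,-17) + (-6,-6) → (-21,-23)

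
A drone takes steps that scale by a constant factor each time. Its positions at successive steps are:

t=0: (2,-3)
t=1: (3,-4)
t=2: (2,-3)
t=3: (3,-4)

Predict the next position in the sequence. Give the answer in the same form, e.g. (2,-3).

(2,-3)

Consecutive displacements (+1,-1), (-1,+1), (+1,-1) scale by a factor of -1 each step.
step 4: (3,-4) + (-1,+1) → (2,-3)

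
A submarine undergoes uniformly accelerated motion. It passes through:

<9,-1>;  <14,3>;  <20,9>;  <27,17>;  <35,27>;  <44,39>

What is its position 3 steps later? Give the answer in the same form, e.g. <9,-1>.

<77,87>

Taking differences between consecutive positions: <+5,+4>, <+6,+6>, <+7,+8>, <+8,+10>, <+9,+12>. These grow by <+1,+2> each step.
step 6: <44,39> + <+10,+14> → <54,53>
step 7: <54,53> + <+11,+16> → <65,69>
step 8: <65,69> + <+12,+18> → <77,87>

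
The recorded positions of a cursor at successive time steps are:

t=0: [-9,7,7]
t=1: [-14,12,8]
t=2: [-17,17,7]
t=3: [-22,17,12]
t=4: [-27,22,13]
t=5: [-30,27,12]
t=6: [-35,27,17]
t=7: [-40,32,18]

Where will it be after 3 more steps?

The moves between consecutive positions are [-5,+5,+1], [-3,+5,-1], [-5,+0,+5], [-5,+5,+1], [-3,+5,-1], [-5,+0,+5], [-5,+5,+1]; they repeat the 3-cycle [[-5,+5,+1], [-3,+5,-1], [-5,+0,+5]].
step 8: apply [-3,+5,-1] → [-43,37,17]
step 9: apply [-5,+0,+5] → [-48,37,22]
step 10: apply [-5,+5,+1] → [-53,42,23]

[-53,42,23]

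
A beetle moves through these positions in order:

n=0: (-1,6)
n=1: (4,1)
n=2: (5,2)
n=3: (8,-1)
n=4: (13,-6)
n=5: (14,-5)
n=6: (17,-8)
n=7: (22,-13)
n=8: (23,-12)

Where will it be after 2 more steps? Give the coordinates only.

Differencing gives (+5,-5), (+1,+1), (+3,-3), (+5,-5), (+1,+1), (+3,-3), (+5,-5), (+1,+1). This is the pattern (+5,-5), (+1,+1), (+3,-3) repeated.
step 9: apply (+3,-3) → (26,-15)
step 10: apply (+5,-5) → (31,-20)

(31,-20)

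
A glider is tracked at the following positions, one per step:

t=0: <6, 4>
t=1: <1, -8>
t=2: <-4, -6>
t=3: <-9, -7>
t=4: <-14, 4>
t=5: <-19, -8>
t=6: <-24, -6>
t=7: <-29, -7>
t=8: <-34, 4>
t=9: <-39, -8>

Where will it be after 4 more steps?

First: linear, -5 per step → -59 at step 13.
Second: cycles through 4, -8, -6, -7 every 4 steps. Step 13 lands at position 1 of the cycle → -8.

<-59, -8>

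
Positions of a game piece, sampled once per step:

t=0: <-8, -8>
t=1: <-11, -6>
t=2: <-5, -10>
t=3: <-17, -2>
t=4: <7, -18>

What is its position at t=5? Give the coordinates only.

The jumps are <-3, +2>, <+6, -4>, <-12, +8>, <+24, -16> — a geometric progression with ratio -2.
step 5: <7, -18> + <-48, +32> → <-41, 14>

<-41, 14>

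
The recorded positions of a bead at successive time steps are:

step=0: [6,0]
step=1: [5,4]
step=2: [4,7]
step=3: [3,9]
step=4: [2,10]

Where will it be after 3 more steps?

First differences are [-1,+4], [-1,+3], [-1,+2], [-1,+1]; their common second difference is [+0,-1] (constant acceleration).
step 5: [2,10] + [-1,+0] → [1,10]
step 6: [1,10] + [-1,-1] → [0,9]
step 7: [0,9] + [-1,-2] → [-1,7]

[-1,7]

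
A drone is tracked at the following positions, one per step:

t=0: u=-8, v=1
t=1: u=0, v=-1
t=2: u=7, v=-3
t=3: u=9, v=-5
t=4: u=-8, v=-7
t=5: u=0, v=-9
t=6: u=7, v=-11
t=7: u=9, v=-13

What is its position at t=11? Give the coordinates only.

u=9, v=-21

U: cycles through -8, 0, 7, 9 every 4 steps. Step 11 lands at position 3 of the cycle → 9.
V: linear, -2 per step → -21 at step 11.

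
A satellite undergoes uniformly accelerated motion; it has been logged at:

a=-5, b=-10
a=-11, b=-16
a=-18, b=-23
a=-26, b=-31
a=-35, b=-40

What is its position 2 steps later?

a=-56, b=-61

Successive displacements: (-6, -6), (-7, -7), (-8, -8), (-9, -9) — each changes by (-1, -1).
step 5: a=-35, b=-40 + (-10, -10) → a=-45, b=-50
step 6: a=-45, b=-50 + (-11, -11) → a=-56, b=-61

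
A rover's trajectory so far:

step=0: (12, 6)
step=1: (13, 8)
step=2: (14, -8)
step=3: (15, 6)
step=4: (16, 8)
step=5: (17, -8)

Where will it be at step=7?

(19, 8)

First: linear, +1 per step → 19 at step 7.
Second: cycles through 6, 8, -8 every 3 steps. Step 7 lands at position 1 of the cycle → 8.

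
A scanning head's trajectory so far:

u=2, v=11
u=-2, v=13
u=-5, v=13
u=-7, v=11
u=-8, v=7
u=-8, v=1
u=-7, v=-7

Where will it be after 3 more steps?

u=2, v=-43

Successive displacements: (-4,+2), (-3,+0), (-2,-2), (-1,-4), (+0,-6), (+1,-8) — each changes by (+1,-2).
step 7: u=-7, v=-7 + (+2,-10) → u=-5, v=-17
step 8: u=-5, v=-17 + (+3,-12) → u=-2, v=-29
step 9: u=-2, v=-29 + (+4,-14) → u=2, v=-43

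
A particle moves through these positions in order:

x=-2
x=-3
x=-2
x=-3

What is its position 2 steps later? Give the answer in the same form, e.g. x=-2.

Consecutive displacements -1, +1, -1 scale by a factor of -1 each step.
step 4: -3 + 1 → x=-2
step 5: -2 − 1 → x=-3

x=-3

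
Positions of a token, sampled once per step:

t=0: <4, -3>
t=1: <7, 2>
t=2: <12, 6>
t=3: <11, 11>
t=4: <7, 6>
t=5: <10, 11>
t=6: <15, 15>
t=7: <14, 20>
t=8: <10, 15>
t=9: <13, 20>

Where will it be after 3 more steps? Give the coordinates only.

Differencing gives <+3, +5>, <+5, +4>, <-1, +5>, <-4, -5>, <+3, +5>, <+5, +4>, <-1, +5>, <-4, -5>, <+3, +5>. This is the pattern <+3, +5>, <+5, +4>, <-1, +5>, <-4, -5> repeated.
step 10: apply <+5, +4> → <18, 24>
step 11: apply <-1, +5> → <17, 29>
step 12: apply <-4, -5> → <13, 24>

<13, 24>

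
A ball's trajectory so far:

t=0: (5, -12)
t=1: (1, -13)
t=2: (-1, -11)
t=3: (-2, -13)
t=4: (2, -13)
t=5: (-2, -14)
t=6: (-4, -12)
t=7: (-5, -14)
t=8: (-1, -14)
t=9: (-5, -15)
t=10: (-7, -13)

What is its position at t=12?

(-4, -15)

The moves between consecutive positions are (-4, -1), (-2, +2), (-1, -2), (+4, +0), (-4, -1), (-2, +2), (-1, -2), (+4, +0), (-4, -1), (-2, +2); they repeat the 4-cycle [(-4, -1), (-2, +2), (-1, -2), (+4, +0)].
step 11: apply (-1, -2) → (-8, -15)
step 12: apply (+4, +0) → (-4, -15)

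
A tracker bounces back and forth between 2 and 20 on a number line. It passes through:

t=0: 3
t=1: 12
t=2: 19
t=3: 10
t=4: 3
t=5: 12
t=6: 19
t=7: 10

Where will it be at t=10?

The value travels 9 per step and bounces off the walls at 2 and 20.
  step 8: 10 → 3
  step 9: 3 → 12
  step 10: 12 → 19

19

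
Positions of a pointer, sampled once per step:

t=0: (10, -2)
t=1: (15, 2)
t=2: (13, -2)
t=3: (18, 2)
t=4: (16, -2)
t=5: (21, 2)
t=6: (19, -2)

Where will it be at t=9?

The moves between consecutive positions are (+5, +4), (-2, -4), (+5, +4), (-2, -4), (+5, +4), (-2, -4); they repeat the 2-cycle [(+5, +4), (-2, -4)].
step 7: apply (+5, +4) → (24, 2)
step 8: apply (-2, -4) → (22, -2)
step 9: apply (+5, +4) → (27, 2)

(27, 2)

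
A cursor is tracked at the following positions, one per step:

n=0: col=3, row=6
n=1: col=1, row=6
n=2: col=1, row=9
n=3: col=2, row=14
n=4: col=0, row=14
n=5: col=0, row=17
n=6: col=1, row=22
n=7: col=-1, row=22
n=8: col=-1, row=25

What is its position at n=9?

The moves between consecutive positions are (-2, +0), (+0, +3), (+1, +5), (-2, +0), (+0, +3), (+1, +5), (-2, +0), (+0, +3); they repeat the 3-cycle [(-2, +0), (+0, +3), (+1, +5)].
step 9: apply (+1, +5) → col=0, row=30

col=0, row=30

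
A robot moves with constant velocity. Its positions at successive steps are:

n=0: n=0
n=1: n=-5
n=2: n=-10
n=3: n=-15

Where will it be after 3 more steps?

n=-30

Each step adds -5 to the position.
step 4: -15 − 5 → n=-20
step 5: -20 − 5 → n=-25
step 6: -25 − 5 → n=-30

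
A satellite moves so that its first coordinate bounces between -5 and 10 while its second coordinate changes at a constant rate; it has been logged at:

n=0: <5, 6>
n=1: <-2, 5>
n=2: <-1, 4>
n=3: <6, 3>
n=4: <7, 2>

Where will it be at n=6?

<-3, 0>

The first coordinate reflects between -5 and 10, moving 7 per step.
  step 5: 7 → 0
  step 6: 0 → -3
The second coordinate changes by -1 each step: at step 6 it is 0.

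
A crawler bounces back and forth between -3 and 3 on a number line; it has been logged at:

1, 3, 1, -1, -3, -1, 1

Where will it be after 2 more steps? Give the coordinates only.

The value travels 2 per step and bounces off the walls at -3 and 3.
  step 7: 1 → 3
  step 8: 3 → 1

1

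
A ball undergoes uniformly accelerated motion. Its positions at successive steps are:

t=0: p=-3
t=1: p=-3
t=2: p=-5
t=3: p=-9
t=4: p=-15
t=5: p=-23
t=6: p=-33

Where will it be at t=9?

p=-75

Successive displacements: +0, -2, -4, -6, -8, -10 — each changes by -2.
step 7: -33 − 12 → p=-45
step 8: -45 − 14 → p=-59
step 9: -59 − 16 → p=-75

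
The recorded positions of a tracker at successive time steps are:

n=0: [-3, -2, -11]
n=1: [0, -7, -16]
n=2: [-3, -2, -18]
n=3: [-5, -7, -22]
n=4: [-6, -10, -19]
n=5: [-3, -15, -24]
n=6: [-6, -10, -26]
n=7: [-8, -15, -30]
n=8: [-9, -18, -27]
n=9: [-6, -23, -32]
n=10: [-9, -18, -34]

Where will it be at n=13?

[-9, -31, -40]

The moves between consecutive positions are [+3, -5, -5], [-3, +5, -2], [-2, -5, -4], [-1, -3, +3], [+3, -5, -5], [-3, +5, -2], [-2, -5, -4], [-1, -3, +3], [+3, -5, -5], [-3, +5, -2]; they repeat the 4-cycle [[+3, -5, -5], [-3, +5, -2], [-2, -5, -4], [-1, -3, +3]].
step 11: apply [-2, -5, -4] → [-11, -23, -38]
step 12: apply [-1, -3, +3] → [-12, -26, -35]
step 13: apply [+3, -5, -5] → [-9, -31, -40]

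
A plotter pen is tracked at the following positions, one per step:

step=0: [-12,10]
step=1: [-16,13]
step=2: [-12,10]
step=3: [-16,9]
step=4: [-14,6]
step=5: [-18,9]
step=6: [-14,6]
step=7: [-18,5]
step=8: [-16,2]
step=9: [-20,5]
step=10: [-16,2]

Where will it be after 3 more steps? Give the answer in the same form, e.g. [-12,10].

Differencing gives [-4,+3], [+4,-3], [-4,-1], [+2,-3], [-4,+3], [+4,-3], [-4,-1], [+2,-3], [-4,+3], [+4,-3]. This is the pattern [-4,+3], [+4,-3], [-4,-1], [+2,-3] repeated.
step 11: apply [-4,-1] → [-20,1]
step 12: apply [+2,-3] → [-18,-2]
step 13: apply [-4,+3] → [-22,1]

[-22,1]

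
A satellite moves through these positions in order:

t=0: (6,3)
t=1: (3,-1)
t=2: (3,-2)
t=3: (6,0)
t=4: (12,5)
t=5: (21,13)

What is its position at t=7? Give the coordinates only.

Taking differences between consecutive positions: (-3,-4), (+0,-1), (+3,+2), (+6,+5), (+9,+8). These grow by (+3,+3) each step.
step 6: (21,13) + (+12,+11) → (33,24)
step 7: (33,24) + (+15,+14) → (48,38)

(48,38)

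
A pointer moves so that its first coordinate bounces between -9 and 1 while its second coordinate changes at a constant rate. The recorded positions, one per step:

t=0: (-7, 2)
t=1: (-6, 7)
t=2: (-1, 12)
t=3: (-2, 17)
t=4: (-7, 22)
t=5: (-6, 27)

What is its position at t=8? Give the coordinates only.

(-7, 42)

The first coordinate reflects between -9 and 1, moving 5 per step.
  step 6: -6 → -1
  step 7: -1 → -2
  step 8: -2 → -7
The second coordinate changes by +5 each step: at step 8 it is 42.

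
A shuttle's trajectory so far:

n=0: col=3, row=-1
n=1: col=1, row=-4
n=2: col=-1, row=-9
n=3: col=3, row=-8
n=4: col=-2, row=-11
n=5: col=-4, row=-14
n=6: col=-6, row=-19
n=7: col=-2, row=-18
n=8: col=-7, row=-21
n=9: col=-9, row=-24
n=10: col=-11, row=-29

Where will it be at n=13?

col=-14, row=-34

The moves between consecutive positions are (-2, -3), (-2, -5), (+4, +1), (-5, -3), (-2, -3), (-2, -5), (+4, +1), (-5, -3), (-2, -3), (-2, -5); they repeat the 4-cycle [(-2, -3), (-2, -5), (+4, +1), (-5, -3)].
step 11: apply (+4, +1) → col=-7, row=-28
step 12: apply (-5, -3) → col=-12, row=-31
step 13: apply (-2, -3) → col=-14, row=-34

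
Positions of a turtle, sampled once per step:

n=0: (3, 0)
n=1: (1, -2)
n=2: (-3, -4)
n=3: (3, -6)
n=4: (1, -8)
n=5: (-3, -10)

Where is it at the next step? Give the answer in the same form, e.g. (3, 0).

The first coordinate repeats the cycle [3, 1, -3] with period 3; step 6 mod 3 = 0, giving 3.
The second coordinate changes by -2 each step, so at step 6 it is 0 + 6·(-2) = -12.

(3, -12)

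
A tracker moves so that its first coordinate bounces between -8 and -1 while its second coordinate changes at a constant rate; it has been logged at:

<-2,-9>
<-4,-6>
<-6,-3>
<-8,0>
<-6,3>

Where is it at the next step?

The first coordinate reflects between -8 and -1, moving 2 per step.
  step 5: -6 → -4
The second coordinate changes by +3 each step: at step 5 it is 6.

<-4,6>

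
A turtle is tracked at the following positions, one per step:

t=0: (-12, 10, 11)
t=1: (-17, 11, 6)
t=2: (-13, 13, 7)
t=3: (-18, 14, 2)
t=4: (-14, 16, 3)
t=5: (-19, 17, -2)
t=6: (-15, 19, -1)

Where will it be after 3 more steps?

The moves between consecutive positions are (-5, +1, -5), (+4, +2, +1), (-5, +1, -5), (+4, +2, +1), (-5, +1, -5), (+4, +2, +1); they repeat the 2-cycle [(-5, +1, -5), (+4, +2, +1)].
step 7: apply (-5, +1, -5) → (-20, 20, -6)
step 8: apply (+4, +2, +1) → (-16, 22, -5)
step 9: apply (-5, +1, -5) → (-21, 23, -10)

(-21, 23, -10)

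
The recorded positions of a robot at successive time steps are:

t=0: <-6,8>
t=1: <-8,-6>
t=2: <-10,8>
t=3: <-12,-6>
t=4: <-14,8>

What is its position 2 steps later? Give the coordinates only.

<-18,8>

The first coordinate changes by -2 each step, so at step 6 it is -6 + 6·(-2) = -18.
The second coordinate repeats the cycle [8, -6] with period 2; step 6 mod 2 = 0, giving 8.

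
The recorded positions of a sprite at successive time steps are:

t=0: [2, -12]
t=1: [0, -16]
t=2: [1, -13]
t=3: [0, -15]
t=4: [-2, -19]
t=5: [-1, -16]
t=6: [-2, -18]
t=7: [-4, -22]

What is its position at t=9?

Differencing gives [-2, -4], [+1, +3], [-1, -2], [-2, -4], [+1, +3], [-1, -2], [-2, -4]. This is the pattern [-2, -4], [+1, +3], [-1, -2] repeated.
step 8: apply [+1, +3] → [-3, -19]
step 9: apply [-1, -2] → [-4, -21]

[-4, -21]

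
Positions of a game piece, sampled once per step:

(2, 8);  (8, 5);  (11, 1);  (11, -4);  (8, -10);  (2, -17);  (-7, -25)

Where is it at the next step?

Taking differences between consecutive positions: (+6, -3), (+3, -4), (+0, -5), (-3, -6), (-6, -7), (-9, -8). These grow by (-3, -1) each step.
step 7: (-7, -25) + (-12, -9) → (-19, -34)

(-19, -34)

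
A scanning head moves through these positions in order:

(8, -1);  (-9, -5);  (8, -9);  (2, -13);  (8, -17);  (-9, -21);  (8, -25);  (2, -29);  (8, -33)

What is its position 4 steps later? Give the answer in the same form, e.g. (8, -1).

(8, -49)

First: cycles through 8, -9, 8, 2 every 4 steps. Step 12 lands at position 0 of the cycle → 8.
Second: linear, -4 per step → -49 at step 12.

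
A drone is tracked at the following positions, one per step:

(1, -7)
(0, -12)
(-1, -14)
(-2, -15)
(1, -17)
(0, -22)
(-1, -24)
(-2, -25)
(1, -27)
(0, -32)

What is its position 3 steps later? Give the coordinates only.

(1, -37)

Differencing gives (-1, -5), (-1, -2), (-1, -1), (+3, -2), (-1, -5), (-1, -2), (-1, -1), (+3, -2), (-1, -5). This is the pattern (-1, -5), (-1, -2), (-1, -1), (+3, -2) repeated.
step 10: apply (-1, -2) → (-1, -34)
step 11: apply (-1, -1) → (-2, -35)
step 12: apply (+3, -2) → (1, -37)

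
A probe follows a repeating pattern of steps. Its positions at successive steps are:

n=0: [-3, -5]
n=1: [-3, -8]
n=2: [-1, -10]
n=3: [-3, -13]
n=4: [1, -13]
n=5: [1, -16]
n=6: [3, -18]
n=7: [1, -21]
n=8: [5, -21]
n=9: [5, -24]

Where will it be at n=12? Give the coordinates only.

[9, -29]

The moves between consecutive positions are [+0, -3], [+2, -2], [-2, -3], [+4, +0], [+0, -3], [+2, -2], [-2, -3], [+4, +0], [+0, -3]; they repeat the 4-cycle [[+0, -3], [+2, -2], [-2, -3], [+4, +0]].
step 10: apply [+2, -2] → [7, -26]
step 11: apply [-2, -3] → [5, -29]
step 12: apply [+4, +0] → [9, -29]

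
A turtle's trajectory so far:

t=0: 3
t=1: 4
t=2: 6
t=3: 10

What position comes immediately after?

18

The jumps are +1, +2, +4 — a geometric progression with ratio 2.
step 4: 10 + 8 → 18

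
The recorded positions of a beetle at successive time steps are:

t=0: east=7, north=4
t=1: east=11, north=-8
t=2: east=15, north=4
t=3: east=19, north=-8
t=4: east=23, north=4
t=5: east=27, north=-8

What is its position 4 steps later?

East: linear, +4 per step → 43 at step 9.
North: cycles through 4, -8 every 2 steps. Step 9 lands at position 1 of the cycle → -8.

east=43, north=-8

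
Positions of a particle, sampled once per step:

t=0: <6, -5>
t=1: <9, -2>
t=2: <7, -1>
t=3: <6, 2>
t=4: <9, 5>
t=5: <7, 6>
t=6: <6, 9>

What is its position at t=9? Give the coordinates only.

The moves between consecutive positions are <+3, +3>, <-2, +1>, <-1, +3>, <+3, +3>, <-2, +1>, <-1, +3>; they repeat the 3-cycle [<+3, +3>, <-2, +1>, <-1, +3>].
step 7: apply <+3, +3> → <9, 12>
step 8: apply <-2, +1> → <7, 13>
step 9: apply <-1, +3> → <6, 16>

<6, 16>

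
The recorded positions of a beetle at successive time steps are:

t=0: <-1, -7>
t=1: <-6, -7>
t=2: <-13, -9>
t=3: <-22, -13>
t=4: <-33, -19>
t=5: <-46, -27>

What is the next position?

<-61, -37>

Successive displacements: <-5, +0>, <-7, -2>, <-9, -4>, <-11, -6>, <-13, -8> — each changes by <-2, -2>.
step 6: <-46, -27> + <-15, -10> → <-61, -37>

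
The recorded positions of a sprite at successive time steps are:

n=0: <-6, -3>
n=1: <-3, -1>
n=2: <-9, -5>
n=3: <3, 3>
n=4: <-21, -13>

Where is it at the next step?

<27, 19>

The jumps are <+3, +2>, <-6, -4>, <+12, +8>, <-24, -16> — a geometric progression with ratio -2.
step 5: <-21, -13> + <+48, +32> → <27, 19>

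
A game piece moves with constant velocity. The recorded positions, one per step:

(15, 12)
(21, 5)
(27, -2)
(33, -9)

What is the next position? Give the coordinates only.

The position changes by (+6, -7) every step.
step 4: (33, -9) + (+6, -7) → (39, -16)

(39, -16)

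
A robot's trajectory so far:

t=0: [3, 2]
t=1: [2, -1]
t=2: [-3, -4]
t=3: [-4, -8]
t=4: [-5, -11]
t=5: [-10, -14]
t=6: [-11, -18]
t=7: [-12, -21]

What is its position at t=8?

Step-to-step displacements: [-1, -3], [-5, -3], [-1, -4], [-1, -3], [-5, -3], [-1, -4], [-1, -3] — a repeating cycle of length 3.
step 8: apply [-5, -3] → [-17, -24]

[-17, -24]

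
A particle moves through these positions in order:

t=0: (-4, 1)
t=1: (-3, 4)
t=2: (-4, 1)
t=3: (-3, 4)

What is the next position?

The jumps are (+1, +3), (-1, -3), (+1, +3) — a geometric progression with ratio -1.
step 4: (-3, 4) + (-1, -3) → (-4, 1)

(-4, 1)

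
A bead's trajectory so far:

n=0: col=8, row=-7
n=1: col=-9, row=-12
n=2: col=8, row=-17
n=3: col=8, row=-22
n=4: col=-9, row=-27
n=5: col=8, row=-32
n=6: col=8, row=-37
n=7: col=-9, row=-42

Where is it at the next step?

col=8, row=-47

The col coordinate repeats the cycle [8, -9, 8] with period 3; step 8 mod 3 = 2, giving 8.
The row coordinate changes by -5 each step, so at step 8 it is -7 + 8·(-5) = -47.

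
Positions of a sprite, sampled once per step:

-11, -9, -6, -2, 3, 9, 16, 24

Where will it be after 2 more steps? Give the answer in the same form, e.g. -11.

Successive displacements: +2, +3, +4, +5, +6, +7, +8 — each changes by +1.
step 8: 24 + 9 → 33
step 9: 33 + 10 → 43

43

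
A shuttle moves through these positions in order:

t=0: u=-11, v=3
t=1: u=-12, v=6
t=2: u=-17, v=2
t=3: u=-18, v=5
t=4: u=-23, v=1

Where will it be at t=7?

Differencing gives (-1, +3), (-5, -4), (-1, +3), (-5, -4). This is the pattern (-1, +3), (-5, -4) repeated.
step 5: apply (-1, +3) → u=-24, v=4
step 6: apply (-5, -4) → u=-29, v=0
step 7: apply (-1, +3) → u=-30, v=3

u=-30, v=3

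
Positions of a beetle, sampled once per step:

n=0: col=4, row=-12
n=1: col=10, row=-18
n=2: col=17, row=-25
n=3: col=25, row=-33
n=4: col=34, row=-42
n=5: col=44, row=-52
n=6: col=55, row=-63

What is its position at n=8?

col=80, row=-88

Taking differences between consecutive positions: (+6,-6), (+7,-7), (+8,-8), (+9,-9), (+10,-10), (+11,-11). These grow by (+1,-1) each step.
step 7: col=55, row=-63 + (+12,-12) → col=67, row=-75
step 8: col=67, row=-75 + (+13,-13) → col=80, row=-88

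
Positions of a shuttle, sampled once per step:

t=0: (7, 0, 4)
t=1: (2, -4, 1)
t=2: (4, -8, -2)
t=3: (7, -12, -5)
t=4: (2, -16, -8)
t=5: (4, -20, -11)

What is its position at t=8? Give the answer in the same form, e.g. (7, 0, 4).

(4, -32, -20)

First: cycles through 7, 2, 4 every 3 steps. Step 8 lands at position 2 of the cycle → 4.
Second: linear, -4 per step → -32 at step 8.
Third: linear, -3 per step → -20 at step 8.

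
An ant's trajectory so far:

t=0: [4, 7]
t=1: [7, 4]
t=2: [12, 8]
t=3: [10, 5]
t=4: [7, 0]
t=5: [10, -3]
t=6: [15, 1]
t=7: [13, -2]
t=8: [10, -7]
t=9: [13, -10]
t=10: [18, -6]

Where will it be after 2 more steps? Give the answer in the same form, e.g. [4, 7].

[13, -14]

The moves between consecutive positions are [+3, -3], [+5, +4], [-2, -3], [-3, -5], [+3, -3], [+5, +4], [-2, -3], [-3, -5], [+3, -3], [+5, +4]; they repeat the 4-cycle [[+3, -3], [+5, +4], [-2, -3], [-3, -5]].
step 11: apply [-2, -3] → [16, -9]
step 12: apply [-3, -5] → [13, -14]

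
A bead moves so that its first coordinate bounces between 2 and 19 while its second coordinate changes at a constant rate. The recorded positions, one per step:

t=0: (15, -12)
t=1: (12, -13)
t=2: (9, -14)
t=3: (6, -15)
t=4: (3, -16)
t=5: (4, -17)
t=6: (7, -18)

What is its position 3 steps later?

(16, -21)

The first coordinate travels 3 per step and bounces off the walls at 2 and 19.
  step 7: 7 → 10
  step 8: 10 → 13
  step 9: 13 → 16
The second coordinate changes by -1 each step: at step 9 it is -21.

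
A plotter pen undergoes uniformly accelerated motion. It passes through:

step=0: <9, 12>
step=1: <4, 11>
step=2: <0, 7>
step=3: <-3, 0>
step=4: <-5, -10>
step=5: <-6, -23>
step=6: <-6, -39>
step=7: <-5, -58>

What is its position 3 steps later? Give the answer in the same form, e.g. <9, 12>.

<4, -133>

First differences are <-5, -1>, <-4, -4>, <-3, -7>, <-2, -10>, <-1, -13>, <+0, -16>, <+1, -19>; their common second difference is <+1, -3> (constant acceleration).
step 8: <-5, -58> + <+2, -22> → <-3, -80>
step 9: <-3, -80> + <+3, -25> → <0, -105>
step 10: <0, -105> + <+4, -28> → <4, -133>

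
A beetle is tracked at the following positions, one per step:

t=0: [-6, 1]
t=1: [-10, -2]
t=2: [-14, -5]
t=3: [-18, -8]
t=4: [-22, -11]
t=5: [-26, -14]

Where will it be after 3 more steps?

[-38, -23]

Each step adds [-4, -3] to the position.
step 6: [-26, -14] + [-4, -3] → [-30, -17]
step 7: [-30, -17] + [-4, -3] → [-34, -20]
step 8: [-34, -20] + [-4, -3] → [-38, -23]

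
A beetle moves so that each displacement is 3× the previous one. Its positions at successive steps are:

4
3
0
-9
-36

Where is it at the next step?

-117

Consecutive displacements -1, -3, -9, -27 scale by a factor of 3 each step.
step 5: -36 − 81 → -117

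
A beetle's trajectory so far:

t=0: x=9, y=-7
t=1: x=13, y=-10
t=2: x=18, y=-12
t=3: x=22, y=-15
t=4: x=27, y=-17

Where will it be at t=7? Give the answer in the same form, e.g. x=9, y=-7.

Step-to-step displacements: (+4, -3), (+5, -2), (+4, -3), (+5, -2) — a repeating cycle of length 2.
step 5: apply (+4, -3) → x=31, y=-20
step 6: apply (+5, -2) → x=36, y=-22
step 7: apply (+4, -3) → x=40, y=-25

x=40, y=-25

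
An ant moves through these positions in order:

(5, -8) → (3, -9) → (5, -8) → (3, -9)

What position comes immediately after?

(5, -8)

Consecutive displacements (-2, -1), (+2, +1), (-2, -1) scale by a factor of -1 each step.
step 4: (3, -9) + (+2, +1) → (5, -8)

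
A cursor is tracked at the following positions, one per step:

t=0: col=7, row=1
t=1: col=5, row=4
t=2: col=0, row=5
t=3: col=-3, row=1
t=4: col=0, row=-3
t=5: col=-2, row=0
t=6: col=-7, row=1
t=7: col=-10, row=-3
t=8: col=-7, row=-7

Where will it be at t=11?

col=-17, row=-7

Differencing gives (-2, +3), (-5, +1), (-3, -4), (+3, -4), (-2, +3), (-5, +1), (-3, -4), (+3, -4). This is the pattern (-2, +3), (-5, +1), (-3, -4), (+3, -4) repeated.
step 9: apply (-2, +3) → col=-9, row=-4
step 10: apply (-5, +1) → col=-14, row=-3
step 11: apply (-3, -4) → col=-17, row=-7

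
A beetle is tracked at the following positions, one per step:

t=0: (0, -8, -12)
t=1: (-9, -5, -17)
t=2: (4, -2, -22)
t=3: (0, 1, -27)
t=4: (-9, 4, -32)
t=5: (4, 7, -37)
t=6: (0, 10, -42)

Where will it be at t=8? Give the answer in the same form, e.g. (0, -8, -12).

First: cycles through 0, -9, 4 every 3 steps. Step 8 lands at position 2 of the cycle → 4.
Second: linear, +3 per step → 16 at step 8.
Third: linear, -5 per step → -52 at step 8.

(4, 16, -52)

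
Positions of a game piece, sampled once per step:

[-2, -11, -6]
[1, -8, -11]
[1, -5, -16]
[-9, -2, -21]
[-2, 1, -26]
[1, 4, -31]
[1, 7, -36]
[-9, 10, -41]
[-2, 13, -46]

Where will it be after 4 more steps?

[-2, 25, -66]

The first coordinate repeats the cycle [-2, 1, 1, -9] with period 4; step 12 mod 4 = 0, giving -2.
The second coordinate changes by +3 each step, so at step 12 it is -11 + 12·(3) = 25.
The third coordinate changes by -5 each step, so at step 12 it is -6 + 12·(-5) = -66.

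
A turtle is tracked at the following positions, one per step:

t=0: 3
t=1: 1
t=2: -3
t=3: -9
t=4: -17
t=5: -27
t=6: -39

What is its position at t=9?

Taking differences between consecutive positions: -2, -4, -6, -8, -10, -12. These grow by -2 each step.
step 7: -39 − 14 → -53
step 8: -53 − 16 → -69
step 9: -69 − 18 → -87

-87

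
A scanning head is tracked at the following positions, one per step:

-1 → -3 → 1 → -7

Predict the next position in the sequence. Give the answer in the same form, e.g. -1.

Consecutive displacements -2, +4, -8 scale by a factor of -2 each step.
step 4: -7 + 16 → 9

9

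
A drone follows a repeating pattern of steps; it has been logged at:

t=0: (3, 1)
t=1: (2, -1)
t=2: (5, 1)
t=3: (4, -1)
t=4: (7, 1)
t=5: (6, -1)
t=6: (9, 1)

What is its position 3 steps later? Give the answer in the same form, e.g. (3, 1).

(10, -1)

The moves between consecutive positions are (-1, -2), (+3, +2), (-1, -2), (+3, +2), (-1, -2), (+3, +2); they repeat the 2-cycle [(-1, -2), (+3, +2)].
step 7: apply (-1, -2) → (8, -1)
step 8: apply (+3, +2) → (11, 1)
step 9: apply (-1, -2) → (10, -1)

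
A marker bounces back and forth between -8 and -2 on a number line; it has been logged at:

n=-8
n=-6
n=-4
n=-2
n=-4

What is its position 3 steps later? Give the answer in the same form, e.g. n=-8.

The value reflects between -8 and -2, moving 2 per step.
  step 5: -4 → -6
  step 6: -6 → -8
  step 7: -8 → -6

n=-6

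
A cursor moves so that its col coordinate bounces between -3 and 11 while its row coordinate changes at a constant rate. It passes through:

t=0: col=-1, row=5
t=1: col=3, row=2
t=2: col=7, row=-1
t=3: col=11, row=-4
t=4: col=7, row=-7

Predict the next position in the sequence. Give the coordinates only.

col=3, row=-10

The col coordinate reflects between -3 and 11, moving 4 per step.
  step 5: 7 → 3
The row coordinate changes by -3 each step: at step 5 it is -10.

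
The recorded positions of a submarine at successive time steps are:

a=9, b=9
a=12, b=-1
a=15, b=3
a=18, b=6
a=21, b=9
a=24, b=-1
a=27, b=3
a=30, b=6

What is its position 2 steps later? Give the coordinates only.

The a coordinate changes by +3 each step, so at step 9 it is 9 + 9·(3) = 36.
The b coordinate repeats the cycle [9, -1, 3, 6] with period 4; step 9 mod 4 = 1, giving -1.

a=36, b=-1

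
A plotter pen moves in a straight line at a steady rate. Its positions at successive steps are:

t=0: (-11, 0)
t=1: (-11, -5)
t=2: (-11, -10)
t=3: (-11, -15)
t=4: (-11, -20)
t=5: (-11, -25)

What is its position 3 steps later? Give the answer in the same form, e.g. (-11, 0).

Each step adds (+0, -5) to the position.
step 6: (-11, -25) + (+0, -5) → (-11, -30)
step 7: (-11, -30) + (+0, -5) → (-11, -35)
step 8: (-11, -35) + (+0, -5) → (-11, -40)

(-11, -40)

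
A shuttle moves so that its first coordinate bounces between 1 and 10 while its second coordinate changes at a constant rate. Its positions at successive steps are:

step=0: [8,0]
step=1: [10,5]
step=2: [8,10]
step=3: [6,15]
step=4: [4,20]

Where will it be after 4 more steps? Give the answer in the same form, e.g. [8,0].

[6,40]

The first coordinate travels 2 per step and bounces off the walls at 1 and 10.
  step 5: 4 → 2
  step 6: 2 → 2
  step 7: 2 → 4
  step 8: 4 → 6
The second coordinate changes by +5 each step: at step 8 it is 40.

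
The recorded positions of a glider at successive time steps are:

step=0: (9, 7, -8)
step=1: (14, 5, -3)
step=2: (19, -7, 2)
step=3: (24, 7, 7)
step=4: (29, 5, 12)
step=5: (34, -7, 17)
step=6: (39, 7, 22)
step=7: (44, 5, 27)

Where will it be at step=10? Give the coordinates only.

(59, 5, 42)

The first coordinate changes by +5 each step, so at step 10 it is 9 + 10·(5) = 59.
The second coordinate repeats the cycle [7, 5, -7] with period 3; step 10 mod 3 = 1, giving 5.
The third coordinate changes by +5 each step, so at step 10 it is -8 + 10·(5) = 42.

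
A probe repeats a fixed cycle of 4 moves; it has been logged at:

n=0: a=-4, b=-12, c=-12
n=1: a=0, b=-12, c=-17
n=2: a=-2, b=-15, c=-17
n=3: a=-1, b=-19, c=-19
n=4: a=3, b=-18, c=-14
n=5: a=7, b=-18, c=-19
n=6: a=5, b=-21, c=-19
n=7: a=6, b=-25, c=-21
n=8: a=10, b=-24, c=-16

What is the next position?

a=14, b=-24, c=-21

The moves between consecutive positions are (+4, +0, -5), (-2, -3, +0), (+1, -4, -2), (+4, +1, +5), (+4, +0, -5), (-2, -3, +0), (+1, -4, -2), (+4, +1, +5); they repeat the 4-cycle [(+4, +0, -5), (-2, -3, +0), (+1, -4, -2), (+4, +1, +5)].
step 9: apply (+4, +0, -5) → a=14, b=-24, c=-21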